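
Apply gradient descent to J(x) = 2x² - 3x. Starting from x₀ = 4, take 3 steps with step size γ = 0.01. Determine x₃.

3.625392

J′(x) = 4x - 3
x₁ = 4 − 0.01·13 = 3.87
x₂ = 3.87 − 0.01·12.48 = 3.7452
x₃ = 3.7452 − 0.01·11.9808 = 3.625392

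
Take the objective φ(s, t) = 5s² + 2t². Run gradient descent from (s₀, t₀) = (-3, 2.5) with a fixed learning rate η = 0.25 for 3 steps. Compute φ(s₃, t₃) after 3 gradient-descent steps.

∇φ = (10s, 4t)
Step 1: at (-3, 2.5), ∇φ = (-30, 10) → (-3, 2.5) − 0.25·(-30, 10) = (4.5, 0)
Step 2: at (4.5, 0), ∇φ = (45, 0) → (4.5, 0) − 0.25·(45, 0) = (-6.75, 0)
Step 3: at (-6.75, 0), ∇φ = (-67.5, 0) → (-6.75, 0) − 0.25·(-67.5, 0) = (10.125, 0)
φ(10.125, 0) = 512.578125

512.578125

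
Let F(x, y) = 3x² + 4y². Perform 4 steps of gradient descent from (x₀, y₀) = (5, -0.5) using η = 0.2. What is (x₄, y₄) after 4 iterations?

(0.008, -0.0648)

∇F = (6x, 8y)
Step 1: at (5, -0.5), ∇F = (30, -4) → (5, -0.5) − 0.2·(30, -4) = (-1, 0.3)
Step 2: at (-1, 0.3), ∇F = (-6, 2.4) → (-1, 0.3) − 0.2·(-6, 2.4) = (0.2, -0.18)
Step 3: at (0.2, -0.18), ∇F = (1.2, -1.44) → (0.2, -0.18) − 0.2·(1.2, -1.44) = (-0.04, 0.108)
Step 4: at (-0.04, 0.108), ∇F = (-0.24, 0.864) → (-0.04, 0.108) − 0.2·(-0.24, 0.864) = (0.008, -0.0648)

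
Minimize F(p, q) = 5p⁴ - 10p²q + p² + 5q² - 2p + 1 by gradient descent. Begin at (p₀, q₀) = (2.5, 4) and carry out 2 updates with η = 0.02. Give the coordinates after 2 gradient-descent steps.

(0.5578564, 3.56722)

∇F = (20p³ - 20pq + 2p - 2, -10p² + 10q)
(p₁, q₁) = (2.5, 4) − 0.02·(115.5, -22.5) = (0.19, 4.45)
(p₂, q₂) = (0.19, 4.45) − 0.02·(-18.39282, 44.139) = (0.5578564, 3.56722)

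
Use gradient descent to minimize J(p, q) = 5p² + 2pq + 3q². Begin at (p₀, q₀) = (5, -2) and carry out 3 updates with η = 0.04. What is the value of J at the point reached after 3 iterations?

11.774336192512

∇J = (10p + 2q, 2p + 6q)
(p₁, q₁) = (5, -2) − 0.04·(46, -2) = (3.16, -1.92)
(p₂, q₂) = (3.16, -1.92) − 0.04·(27.76, -5.2) = (2.0496, -1.712)
(p₃, q₃) = (2.0496, -1.712) − 0.04·(17.072, -6.1728) = (1.36672, -1.465088)
J(1.36672, -1.465088) = 11.774336192512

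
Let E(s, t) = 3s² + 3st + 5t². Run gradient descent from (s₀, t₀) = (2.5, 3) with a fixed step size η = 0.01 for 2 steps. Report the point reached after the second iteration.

(2.04565, 2.2947)

∇E = (6s + 3t, 3s + 10t)
Step 1: at (2.5, 3), ∇E = (24, 37.5) → (2.5, 3) − 0.01·(24, 37.5) = (2.26, 2.625)
Step 2: at (2.26, 2.625), ∇E = (21.435, 33.03) → (2.26, 2.625) − 0.01·(21.435, 33.03) = (2.04565, 2.2947)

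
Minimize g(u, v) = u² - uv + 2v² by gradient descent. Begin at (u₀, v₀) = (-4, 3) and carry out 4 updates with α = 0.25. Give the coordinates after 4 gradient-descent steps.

(-0.3125, -0.12890625)

∇g = (2u - v, -u + 4v)
Step 1: at (-4, 3), ∇g = (-11, 16) → (-4, 3) − 0.25·(-11, 16) = (-1.25, -1)
Step 2: at (-1.25, -1), ∇g = (-1.5, -2.75) → (-1.25, -1) − 0.25·(-1.5, -2.75) = (-0.875, -0.3125)
Step 3: at (-0.875, -0.3125), ∇g = (-1.4375, -0.375) → (-0.875, -0.3125) − 0.25·(-1.4375, -0.375) = (-0.515625, -0.21875)
Step 4: at (-0.515625, -0.21875), ∇g = (-0.8125, -0.359375) → (-0.515625, -0.21875) − 0.25·(-0.8125, -0.359375) = (-0.3125, -0.12890625)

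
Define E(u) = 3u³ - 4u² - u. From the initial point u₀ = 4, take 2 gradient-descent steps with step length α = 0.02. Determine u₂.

1.514488

E′(u) = 9u² - 8u - 1
Step 1: E′(4) = 111; u₁ = 4 − 0.02·111 = 1.78
Step 2: E′(1.78) = 13.2756; u₂ = 1.78 − 0.02·13.2756 = 1.514488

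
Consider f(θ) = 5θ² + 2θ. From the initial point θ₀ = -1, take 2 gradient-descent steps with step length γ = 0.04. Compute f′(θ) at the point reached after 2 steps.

-2.88

f′(θ) = 10θ + 2
θ₁ = -1 − 0.04·(-8) = -0.68
θ₂ = -0.68 − 0.04·(-4.8) = -0.488
f′(θ) at (-0.488) = -2.88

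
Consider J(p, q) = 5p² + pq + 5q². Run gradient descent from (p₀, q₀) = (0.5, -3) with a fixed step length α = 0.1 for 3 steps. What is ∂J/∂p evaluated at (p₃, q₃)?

∇J = (10p + q, p + 10q)
(p₁, q₁) = (0.5, -3) − 0.1·(2, -29.5) = (0.3, -0.05)
(p₂, q₂) = (0.3, -0.05) − 0.1·(2.95, -0.2) = (0.005, -0.03)
(p₃, q₃) = (0.005, -0.03) − 0.1·(0.02, -0.295) = (0.003, -0.0005)
∂J/∂p at (0.003, -0.0005) = 0.0295

0.0295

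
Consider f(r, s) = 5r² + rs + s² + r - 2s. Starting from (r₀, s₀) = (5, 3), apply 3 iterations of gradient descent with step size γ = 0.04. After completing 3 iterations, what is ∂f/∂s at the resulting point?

3.241728

∇f = (10r + s + 1, r + 2s - 2)
Step 1: at (5, 3), ∇f = (54, 9) → (5, 3) − 0.04·(54, 9) = (2.84, 2.64)
Step 2: at (2.84, 2.64), ∇f = (32.04, 6.12) → (2.84, 2.64) − 0.04·(32.04, 6.12) = (1.5584, 2.3952)
Step 3: at (1.5584, 2.3952), ∇f = (18.9792, 4.3488) → (1.5584, 2.3952) − 0.04·(18.9792, 4.3488) = (0.799232, 2.221248)
∂f/∂s at (0.799232, 2.221248) = 3.241728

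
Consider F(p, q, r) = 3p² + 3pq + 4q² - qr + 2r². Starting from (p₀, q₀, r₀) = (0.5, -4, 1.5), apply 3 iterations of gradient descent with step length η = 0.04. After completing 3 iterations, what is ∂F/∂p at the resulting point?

1.694208

∇F = (6p + 3q, 3p + 8q - r, -q + 4r)
Step 1: at (0.5, -4, 1.5), ∇F = (-9, -32, 10) → (0.5, -4, 1.5) − 0.04·(-9, -32, 10) = (0.86, -2.72, 1.1)
Step 2: at (0.86, -2.72, 1.1), ∇F = (-3, -20.28, 7.12) → (0.86, -2.72, 1.1) − 0.04·(-3, -20.28, 7.12) = (0.98, -1.9088, 0.8152)
Step 3: at (0.98, -1.9088, 0.8152), ∇F = (0.1536, -13.1456, 5.1696) → (0.98, -1.9088, 0.8152) − 0.04·(0.1536, -13.1456, 5.1696) = (0.973856, -1.382976, 0.608416)
∂F/∂p at (0.973856, -1.382976, 0.608416) = 1.694208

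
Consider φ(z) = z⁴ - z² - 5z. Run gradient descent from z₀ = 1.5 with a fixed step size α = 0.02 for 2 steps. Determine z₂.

1.33075048

φ′(z) = 4z³ - 2z - 5
z₁ = 1.5 − 0.02·5.5 = 1.39
z₂ = 1.39 − 0.02·2.962476 = 1.33075048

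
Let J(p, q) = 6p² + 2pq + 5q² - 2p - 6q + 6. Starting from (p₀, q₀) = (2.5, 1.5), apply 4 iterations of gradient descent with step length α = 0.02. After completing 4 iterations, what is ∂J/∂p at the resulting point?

9.45386752

∇J = (12p + 2q - 2, 2p + 10q - 6)
Step 1: at (2.5, 1.5), ∇J = (31, 14) → (2.5, 1.5) − 0.02·(31, 14) = (1.88, 1.22)
Step 2: at (1.88, 1.22), ∇J = (23, 9.96) → (1.88, 1.22) − 0.02·(23, 9.96) = (1.42, 1.0208)
Step 3: at (1.42, 1.0208), ∇J = (17.0816, 7.048) → (1.42, 1.0208) − 0.02·(17.0816, 7.048) = (1.078368, 0.87984)
Step 4: at (1.078368, 0.87984), ∇J = (12.700096, 4.955136) → (1.078368, 0.87984) − 0.02·(12.700096, 4.955136) = (0.82436608, 0.78073728)
∂J/∂p at (0.82436608, 0.78073728) = 9.45386752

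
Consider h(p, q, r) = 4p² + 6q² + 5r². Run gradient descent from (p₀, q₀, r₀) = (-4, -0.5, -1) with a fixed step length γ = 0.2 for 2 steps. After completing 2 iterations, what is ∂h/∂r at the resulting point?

-10

∇h = (8p, 12q, 10r)
(p₁, q₁, r₁) = (-4, -0.5, -1) − 0.2·(-32, -6, -10) = (2.4, 0.7, 1)
(p₂, q₂, r₂) = (2.4, 0.7, 1) − 0.2·(19.2, 8.4, 10) = (-1.44, -0.98, -1)
∂h/∂r at (-1.44, -0.98, -1) = -10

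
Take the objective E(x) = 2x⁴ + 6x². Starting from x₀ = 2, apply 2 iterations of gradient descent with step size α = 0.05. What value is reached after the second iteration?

E′(x) = 8x³ + 12x
x₁ = 2 − 0.05·88 = -2.4
x₂ = -2.4 − 0.05·(-139.392) = 4.5696

4.5696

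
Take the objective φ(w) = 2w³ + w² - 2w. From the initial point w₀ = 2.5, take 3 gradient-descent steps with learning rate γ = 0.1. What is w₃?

φ′(w) = 6w² + 2w - 2
Step 1: φ′(2.5) = 40.5; w₁ = 2.5 − 0.1·40.5 = -1.55
Step 2: φ′(-1.55) = 9.315; w₂ = -1.55 − 0.1·9.315 = -2.4815
Step 3: φ′(-2.4815) = 29.9840535; w₃ = -2.4815 − 0.1·29.9840535 = -5.47990535

-5.47990535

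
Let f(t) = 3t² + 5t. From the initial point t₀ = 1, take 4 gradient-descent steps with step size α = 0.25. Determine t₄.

-0.71875

f′(t) = 6t + 5
t₁ = 1 − 0.25·11 = -1.75
t₂ = -1.75 − 0.25·(-5.5) = -0.375
t₃ = -0.375 − 0.25·2.75 = -1.0625
t₄ = -1.0625 − 0.25·(-1.375) = -0.71875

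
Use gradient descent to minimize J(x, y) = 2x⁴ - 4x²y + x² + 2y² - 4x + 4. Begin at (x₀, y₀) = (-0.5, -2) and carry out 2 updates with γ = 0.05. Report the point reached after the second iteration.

(0.2528, -1.232)

∇J = (8x³ - 8xy + 2x - 4, -4x² + 4y)
(x₁, y₁) = (-0.5, -2) − 0.05·(-14, -9) = (0.2, -1.55)
(x₂, y₂) = (0.2, -1.55) − 0.05·(-1.056, -6.36) = (0.2528, -1.232)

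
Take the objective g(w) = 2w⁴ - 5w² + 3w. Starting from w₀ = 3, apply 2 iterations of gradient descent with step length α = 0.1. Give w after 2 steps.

g′(w) = 8w³ - 10w + 3
w₁ = 3 − 0.1·189 = -15.9
w₂ = -15.9 − 0.1·(-31995.432) = 3183.6432

3183.6432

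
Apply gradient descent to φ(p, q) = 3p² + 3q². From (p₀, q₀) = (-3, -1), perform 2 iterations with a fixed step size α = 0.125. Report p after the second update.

-0.1875

∇φ = (6p, 6q)
(p₁, q₁) = (-3, -1) − 0.125·(-18, -6) = (-0.75, -0.25)
(p₂, q₂) = (-0.75, -0.25) − 0.125·(-4.5, -1.5) = (-0.1875, -0.0625)
p = -0.1875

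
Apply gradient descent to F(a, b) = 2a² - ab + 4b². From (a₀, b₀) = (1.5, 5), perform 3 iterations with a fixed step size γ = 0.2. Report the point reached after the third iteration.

∇F = (4a - b, -a + 8b)
Step 1: at (1.5, 5), ∇F = (1, 38.5) → (1.5, 5) − 0.2·(1, 38.5) = (1.3, -2.7)
Step 2: at (1.3, -2.7), ∇F = (7.9, -22.9) → (1.3, -2.7) − 0.2·(7.9, -22.9) = (-0.28, 1.88)
Step 3: at (-0.28, 1.88), ∇F = (-3, 15.32) → (-0.28, 1.88) − 0.2·(-3, 15.32) = (0.32, -1.184)

(0.32, -1.184)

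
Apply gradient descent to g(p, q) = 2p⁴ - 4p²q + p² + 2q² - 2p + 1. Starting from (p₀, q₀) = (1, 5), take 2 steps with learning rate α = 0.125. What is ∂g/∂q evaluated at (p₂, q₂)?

-44888

∇g = (8p³ - 8pq + 2p - 2, -4p² + 4q)
(p₁, q₁) = (1, 5) − 0.125·(-32, 16) = (5, 3)
(p₂, q₂) = (5, 3) − 0.125·(888, -88) = (-106, 14)
∂g/∂q at (-106, 14) = -44888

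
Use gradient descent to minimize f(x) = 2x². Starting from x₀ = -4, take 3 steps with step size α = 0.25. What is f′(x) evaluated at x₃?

0

f′(x) = 4x
x₁ = -4 − 0.25·(-16) = 0
x₂ = 0 − 0.25·0 = 0
x₃ = 0 − 0.25·0 = 0
f′(x) at (0) = 0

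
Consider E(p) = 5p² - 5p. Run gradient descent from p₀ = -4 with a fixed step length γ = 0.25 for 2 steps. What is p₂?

E′(p) = 10p - 5
Step 1: E′(-4) = -45; p₁ = -4 − 0.25·(-45) = 7.25
Step 2: E′(7.25) = 67.5; p₂ = 7.25 − 0.25·67.5 = -9.625

-9.625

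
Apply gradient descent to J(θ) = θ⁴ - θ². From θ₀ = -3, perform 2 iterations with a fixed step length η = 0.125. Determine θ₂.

J′(θ) = 4θ³ - 2θ
θ₁ = -3 − 0.125·(-102) = 9.75
θ₂ = 9.75 − 0.125·3687.9375 = -451.2421875

-451.2421875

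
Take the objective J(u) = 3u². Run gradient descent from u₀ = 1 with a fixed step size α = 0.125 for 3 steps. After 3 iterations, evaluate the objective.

0.000732421875

J′(u) = 6u
u₁ = 1 − 0.125·6 = 0.25
u₂ = 0.25 − 0.125·1.5 = 0.0625
u₃ = 0.0625 − 0.125·0.375 = 0.015625
J(0.015625) = 0.000732421875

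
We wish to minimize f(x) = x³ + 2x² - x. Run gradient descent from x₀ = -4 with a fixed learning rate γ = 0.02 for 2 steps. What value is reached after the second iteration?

f′(x) = 3x² + 4x - 1
x₁ = -4 − 0.02·31 = -4.62
x₂ = -4.62 − 0.02·44.5532 = -5.511064

-5.511064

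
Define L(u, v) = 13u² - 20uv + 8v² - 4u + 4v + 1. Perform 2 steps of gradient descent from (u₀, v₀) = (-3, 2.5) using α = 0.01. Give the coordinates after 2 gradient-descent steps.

∇L = (26u - 20v - 4, -20u + 16v + 4)
(u₁, v₁) = (-3, 2.5) − 0.01·(-132, 104) = (-1.68, 1.46)
(u₂, v₂) = (-1.68, 1.46) − 0.01·(-76.88, 60.96) = (-0.9112, 0.8504)

(-0.9112, 0.8504)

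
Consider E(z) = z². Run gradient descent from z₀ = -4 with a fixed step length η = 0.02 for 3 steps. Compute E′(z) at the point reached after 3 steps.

E′(z) = 2z
z₁ = -4 − 0.02·(-8) = -3.84
z₂ = -3.84 − 0.02·(-7.68) = -3.6864
z₃ = -3.6864 − 0.02·(-7.3728) = -3.538944
E′(z) at (-3.538944) = -7.077888

-7.077888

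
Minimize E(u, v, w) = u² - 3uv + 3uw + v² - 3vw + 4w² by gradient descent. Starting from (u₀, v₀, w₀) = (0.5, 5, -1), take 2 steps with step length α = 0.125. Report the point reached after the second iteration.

∇E = (2u - 3v + 3w, -3u + 2v - 3w, 3u - 3v + 8w)
(u₁, v₁, w₁) = (0.5, 5, -1) − 0.125·(-17, 11.5, -21.5) = (2.625, 3.5625, 1.6875)
(u₂, v₂, w₂) = (2.625, 3.5625, 1.6875) − 0.125·(-0.375, -5.8125, 10.6875) = (2.671875, 4.2890625, 0.3515625)

(2.671875, 4.2890625, 0.3515625)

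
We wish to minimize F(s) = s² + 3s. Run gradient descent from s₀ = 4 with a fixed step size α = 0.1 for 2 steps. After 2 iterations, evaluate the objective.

F′(s) = 2s + 3
s₁ = 4 − 0.1·11 = 2.9
s₂ = 2.9 − 0.1·8.8 = 2.02
F(2.02) = 10.1404

10.1404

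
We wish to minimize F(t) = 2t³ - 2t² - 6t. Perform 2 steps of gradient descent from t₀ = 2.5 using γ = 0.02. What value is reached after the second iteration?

F′(t) = 6t² - 4t - 6
Step 1: F′(2.5) = 21.5; t₁ = 2.5 − 0.02·21.5 = 2.07
Step 2: F′(2.07) = 11.4294; t₂ = 2.07 − 0.02·11.4294 = 1.841412

1.841412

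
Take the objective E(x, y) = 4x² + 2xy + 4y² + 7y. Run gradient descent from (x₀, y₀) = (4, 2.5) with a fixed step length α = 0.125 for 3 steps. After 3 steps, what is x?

0.1796875

∇E = (8x + 2y, 2x + 8y + 7)
(x₁, y₁) = (4, 2.5) − 0.125·(37, 35) = (-0.625, -1.875)
(x₂, y₂) = (-0.625, -1.875) − 0.125·(-8.75, -9.25) = (0.46875, -0.71875)
(x₃, y₃) = (0.46875, -0.71875) − 0.125·(2.3125, 2.1875) = (0.1796875, -0.9921875)
x = 0.1796875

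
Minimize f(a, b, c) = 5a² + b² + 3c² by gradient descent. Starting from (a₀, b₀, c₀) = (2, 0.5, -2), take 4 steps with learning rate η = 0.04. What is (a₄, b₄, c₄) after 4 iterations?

∇f = (10a, 2b, 6c)
Step 1: at (2, 0.5, -2), ∇f = (20, 1, -12) → (2, 0.5, -2) − 0.04·(20, 1, -12) = (1.2, 0.46, -1.52)
Step 2: at (1.2, 0.46, -1.52), ∇f = (12, 0.92, -9.12) → (1.2, 0.46, -1.52) − 0.04·(12, 0.92, -9.12) = (0.72, 0.4232, -1.1552)
Step 3: at (0.72, 0.4232, -1.1552), ∇f = (7.2, 0.8464, -6.9312) → (0.72, 0.4232, -1.1552) − 0.04·(7.2, 0.8464, -6.9312) = (0.432, 0.389344, -0.877952)
Step 4: at (0.432, 0.389344, -0.877952), ∇f = (4.32, 0.778688, -5.267712) → (0.432, 0.389344, -0.877952) − 0.04·(4.32, 0.778688, -5.267712) = (0.2592, 0.35819648, -0.66724352)

(0.2592, 0.35819648, -0.66724352)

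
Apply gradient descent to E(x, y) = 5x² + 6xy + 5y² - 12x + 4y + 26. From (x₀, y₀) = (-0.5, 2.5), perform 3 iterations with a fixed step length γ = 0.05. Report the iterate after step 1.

∇E = (10x + 6y - 12, 6x + 10y + 4)
(x₁, y₁) = (-0.5, 2.5) − 0.05·(-2, 26) = (-0.4, 1.2)

(-0.4, 1.2)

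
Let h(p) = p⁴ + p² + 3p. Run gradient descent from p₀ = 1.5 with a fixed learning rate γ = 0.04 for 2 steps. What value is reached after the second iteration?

0.48268032

h′(p) = 4p³ + 2p + 3
Step 1: h′(1.5) = 19.5; p₁ = 1.5 − 0.04·19.5 = 0.72
Step 2: h′(0.72) = 5.932992; p₂ = 0.72 − 0.04·5.932992 = 0.48268032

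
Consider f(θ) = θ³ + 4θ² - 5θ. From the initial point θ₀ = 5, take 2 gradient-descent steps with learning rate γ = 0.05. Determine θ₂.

-0.0875

f′(θ) = 3θ² + 8θ - 5
Step 1: f′(5) = 110; θ₁ = 5 − 0.05·110 = -0.5
Step 2: f′(-0.5) = -8.25; θ₂ = -0.5 − 0.05·(-8.25) = -0.0875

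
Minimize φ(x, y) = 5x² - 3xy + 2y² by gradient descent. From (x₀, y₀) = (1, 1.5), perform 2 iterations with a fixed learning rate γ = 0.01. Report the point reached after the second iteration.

(0.8946, 1.43955)

∇φ = (10x - 3y, -3x + 4y)
(x₁, y₁) = (1, 1.5) − 0.01·(5.5, 3) = (0.945, 1.47)
(x₂, y₂) = (0.945, 1.47) − 0.01·(5.04, 3.045) = (0.8946, 1.43955)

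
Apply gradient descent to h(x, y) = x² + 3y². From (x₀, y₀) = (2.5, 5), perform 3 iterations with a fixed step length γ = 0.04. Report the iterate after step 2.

(2.116, 2.888)

∇h = (2x, 6y)
Step 1: at (2.5, 5), ∇h = (5, 30) → (2.5, 5) − 0.04·(5, 30) = (2.3, 3.8)
Step 2: at (2.3, 3.8), ∇h = (4.6, 22.8) → (2.3, 3.8) − 0.04·(4.6, 22.8) = (2.116, 2.888)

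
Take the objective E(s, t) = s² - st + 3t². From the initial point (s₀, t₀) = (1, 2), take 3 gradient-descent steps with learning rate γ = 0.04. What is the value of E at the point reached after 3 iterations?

∇E = (2s - t, -s + 6t)
Step 1: at (1, 2), ∇E = (0, 11) → (1, 2) − 0.04·(0, 11) = (1, 1.56)
Step 2: at (1, 1.56), ∇E = (0.44, 8.36) → (1, 1.56) − 0.04·(0.44, 8.36) = (0.9824, 1.2256)
Step 3: at (0.9824, 1.2256), ∇E = (0.7392, 6.3712) → (0.9824, 1.2256) − 0.04·(0.7392, 6.3712) = (0.952832, 0.970752)
E(0.952832, 0.970752) = 2.810003587072

2.810003587072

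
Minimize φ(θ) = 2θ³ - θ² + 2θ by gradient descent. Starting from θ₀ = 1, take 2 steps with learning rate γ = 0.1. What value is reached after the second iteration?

φ′(θ) = 6θ² - 2θ + 2
θ₁ = 1 − 0.1·6 = 0.4
θ₂ = 0.4 − 0.1·2.16 = 0.184

0.184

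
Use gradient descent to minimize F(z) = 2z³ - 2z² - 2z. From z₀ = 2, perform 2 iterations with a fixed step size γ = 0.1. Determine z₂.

0.824

F′(z) = 6z² - 4z - 2
Step 1: F′(2) = 14; z₁ = 2 − 0.1·14 = 0.6
Step 2: F′(0.6) = -2.24; z₂ = 0.6 − 0.1·(-2.24) = 0.824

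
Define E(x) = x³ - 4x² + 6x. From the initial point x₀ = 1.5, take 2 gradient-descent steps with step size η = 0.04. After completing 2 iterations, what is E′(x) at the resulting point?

0.701502457392

E′(x) = 3x² - 8x + 6
x₁ = 1.5 − 0.04·0.75 = 1.47
x₂ = 1.47 − 0.04·0.7227 = 1.441092
E′(x) at (1.441092) = 0.701502457392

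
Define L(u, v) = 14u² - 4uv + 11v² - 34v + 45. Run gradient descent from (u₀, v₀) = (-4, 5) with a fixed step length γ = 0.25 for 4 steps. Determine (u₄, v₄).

∇L = (28u - 4v, -4u + 22v - 34)
Step 1: at (-4, 5), ∇L = (-132, 92) → (-4, 5) − 0.25·(-132, 92) = (29, -18)
Step 2: at (29, -18), ∇L = (884, -546) → (29, -18) − 0.25·(884, -546) = (-192, 118.5)
Step 3: at (-192, 118.5), ∇L = (-5850, 3341) → (-192, 118.5) − 0.25·(-5850, 3341) = (1270.5, -716.75)
Step 4: at (1270.5, -716.75), ∇L = (38441, -20884.5) → (1270.5, -716.75) − 0.25·(38441, -20884.5) = (-8339.75, 4504.375)

(-8339.75, 4504.375)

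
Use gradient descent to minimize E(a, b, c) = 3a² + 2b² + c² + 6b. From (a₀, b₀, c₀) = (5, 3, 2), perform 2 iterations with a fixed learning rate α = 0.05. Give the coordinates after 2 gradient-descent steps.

∇E = (6a, 4b + 6, 2c)
(a₁, b₁, c₁) = (5, 3, 2) − 0.05·(30, 18, 4) = (3.5, 2.1, 1.8)
(a₂, b₂, c₂) = (3.5, 2.1, 1.8) − 0.05·(21, 14.4, 3.6) = (2.45, 1.38, 1.62)

(2.45, 1.38, 1.62)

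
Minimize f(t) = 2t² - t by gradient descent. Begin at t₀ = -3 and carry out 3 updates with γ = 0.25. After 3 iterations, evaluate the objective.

f′(t) = 4t - 1
Step 1: f′(-3) = -13; t₁ = -3 − 0.25·(-13) = 0.25
Step 2: f′(0.25) = 0; t₂ = 0.25 − 0.25·0 = 0.25
Step 3: f′(0.25) = 0; t₃ = 0.25 − 0.25·0 = 0.25
f(0.25) = -0.125

-0.125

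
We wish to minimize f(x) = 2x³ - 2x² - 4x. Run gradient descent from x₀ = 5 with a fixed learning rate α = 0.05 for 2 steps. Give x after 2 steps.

f′(x) = 6x² - 4x - 4
Step 1: f′(5) = 126; x₁ = 5 − 0.05·126 = -1.3
Step 2: f′(-1.3) = 11.34; x₂ = -1.3 − 0.05·11.34 = -1.867

-1.867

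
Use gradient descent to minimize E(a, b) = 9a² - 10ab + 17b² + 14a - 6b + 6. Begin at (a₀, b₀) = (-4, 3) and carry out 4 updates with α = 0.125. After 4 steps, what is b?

∇E = (18a - 10b + 14, -10a + 34b - 6)
Step 1: at (-4, 3), ∇E = (-88, 136) → (-4, 3) − 0.125·(-88, 136) = (7, -14)
Step 2: at (7, -14), ∇E = (280, -552) → (7, -14) − 0.125·(280, -552) = (-28, 55)
Step 3: at (-28, 55), ∇E = (-1040, 2144) → (-28, 55) − 0.125·(-1040, 2144) = (102, -213)
Step 4: at (102, -213), ∇E = (3980, -8268) → (102, -213) − 0.125·(3980, -8268) = (-395.5, 820.5)
b = 820.5

820.5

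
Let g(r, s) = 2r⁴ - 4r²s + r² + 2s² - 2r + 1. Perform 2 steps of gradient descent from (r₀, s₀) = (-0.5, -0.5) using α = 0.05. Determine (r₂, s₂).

∇g = (8r³ - 8rs + 2r - 2, -4r² + 4s)
Step 1: at (-0.5, -0.5), ∇g = (-6, -3) → (-0.5, -0.5) − 0.05·(-6, -3) = (-0.2, -0.35)
Step 2: at (-0.2, -0.35), ∇g = (-3.024, -1.56) → (-0.2, -0.35) − 0.05·(-3.024, -1.56) = (-0.0488, -0.272)

(-0.0488, -0.272)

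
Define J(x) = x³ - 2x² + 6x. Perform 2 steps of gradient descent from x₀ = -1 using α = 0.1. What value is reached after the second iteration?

J′(x) = 3x² - 4x + 6
x₁ = -1 − 0.1·13 = -2.3
x₂ = -2.3 − 0.1·31.07 = -5.407

-5.407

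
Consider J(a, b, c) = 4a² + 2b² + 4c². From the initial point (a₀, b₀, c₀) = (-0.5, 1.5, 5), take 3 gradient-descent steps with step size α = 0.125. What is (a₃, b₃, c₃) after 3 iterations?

∇J = (8a, 4b, 8c)
Step 1: at (-0.5, 1.5, 5), ∇J = (-4, 6, 40) → (-0.5, 1.5, 5) − 0.125·(-4, 6, 40) = (0, 0.75, 0)
Step 2: at (0, 0.75, 0), ∇J = (0, 3, 0) → (0, 0.75, 0) − 0.125·(0, 3, 0) = (0, 0.375, 0)
Step 3: at (0, 0.375, 0), ∇J = (0, 1.5, 0) → (0, 0.375, 0) − 0.125·(0, 1.5, 0) = (0, 0.1875, 0)

(0, 0.1875, 0)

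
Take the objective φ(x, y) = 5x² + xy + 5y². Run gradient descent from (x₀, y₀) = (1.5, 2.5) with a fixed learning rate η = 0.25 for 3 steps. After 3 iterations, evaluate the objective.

∇φ = (10x + y, x + 10y)
(x₁, y₁) = (1.5, 2.5) − 0.25·(17.5, 26.5) = (-2.875, -4.125)
(x₂, y₂) = (-2.875, -4.125) − 0.25·(-32.875, -44.125) = (5.34375, 6.90625)
(x₃, y₃) = (5.34375, 6.90625) − 0.25·(60.34375, 74.40625) = (-9.7421875, -11.6953125)
φ(-9.7421875, -11.6953125) = 1272.39068603515625

1272.39068603515625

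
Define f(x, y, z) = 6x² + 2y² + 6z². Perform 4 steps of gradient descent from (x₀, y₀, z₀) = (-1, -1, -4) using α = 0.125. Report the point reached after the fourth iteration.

∇f = (12x, 4y, 12z)
(x₁, y₁, z₁) = (-1, -1, -4) − 0.125·(-12, -4, -48) = (0.5, -0.5, 2)
(x₂, y₂, z₂) = (0.5, -0.5, 2) − 0.125·(6, -2, 24) = (-0.25, -0.25, -1)
(x₃, y₃, z₃) = (-0.25, -0.25, -1) − 0.125·(-3, -1, -12) = (0.125, -0.125, 0.5)
(x₄, y₄, z₄) = (0.125, -0.125, 0.5) − 0.125·(1.5, -0.5, 6) = (-0.0625, -0.0625, -0.25)

(-0.0625, -0.0625, -0.25)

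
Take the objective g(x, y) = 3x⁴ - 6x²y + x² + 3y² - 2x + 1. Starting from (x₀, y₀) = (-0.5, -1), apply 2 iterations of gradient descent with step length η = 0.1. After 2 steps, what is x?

0.27535

∇g = (12x³ - 12xy + 2x - 2, -6x² + 6y)
Step 1: at (-0.5, -1), ∇g = (-10.5, -7.5) → (-0.5, -1) − 0.1·(-10.5, -7.5) = (0.55, -0.25)
Step 2: at (0.55, -0.25), ∇g = (2.7465, -3.315) → (0.55, -0.25) − 0.1·(2.7465, -3.315) = (0.27535, 0.0815)
x = 0.27535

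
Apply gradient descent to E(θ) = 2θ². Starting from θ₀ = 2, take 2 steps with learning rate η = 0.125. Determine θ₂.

0.5

E′(θ) = 4θ
θ₁ = 2 − 0.125·8 = 1
θ₂ = 1 − 0.125·4 = 0.5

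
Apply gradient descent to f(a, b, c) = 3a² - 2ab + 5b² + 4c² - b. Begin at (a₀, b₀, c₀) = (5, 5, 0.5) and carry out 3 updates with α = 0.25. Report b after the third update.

-12

∇f = (6a - 2b, -2a + 10b - 1, 8c)
Step 1: at (5, 5, 0.5), ∇f = (20, 39, 4) → (5, 5, 0.5) − 0.25·(20, 39, 4) = (0, -4.75, -0.5)
Step 2: at (0, -4.75, -0.5), ∇f = (9.5, -48.5, -4) → (0, -4.75, -0.5) − 0.25·(9.5, -48.5, -4) = (-2.375, 7.375, 0.5)
Step 3: at (-2.375, 7.375, 0.5), ∇f = (-29, 77.5, 4) → (-2.375, 7.375, 0.5) − 0.25·(-29, 77.5, 4) = (4.875, -12, -0.5)
b = -12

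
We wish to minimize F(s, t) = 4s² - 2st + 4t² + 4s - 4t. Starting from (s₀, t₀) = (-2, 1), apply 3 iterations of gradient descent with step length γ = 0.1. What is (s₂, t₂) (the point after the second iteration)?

(-0.48, 0.32)

∇F = (8s - 2t + 4, -2s + 8t - 4)
Step 1: at (-2, 1), ∇F = (-14, 8) → (-2, 1) − 0.1·(-14, 8) = (-0.6, 0.2)
Step 2: at (-0.6, 0.2), ∇F = (-1.2, -1.2) → (-0.6, 0.2) − 0.1·(-1.2, -1.2) = (-0.48, 0.32)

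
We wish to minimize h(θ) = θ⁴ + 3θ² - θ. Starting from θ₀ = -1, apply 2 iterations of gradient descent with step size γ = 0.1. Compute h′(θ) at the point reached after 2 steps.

h′(θ) = 4θ³ + 6θ - 1
Step 1: h′(-1) = -11; θ₁ = -1 − 0.1·(-11) = 0.1
Step 2: h′(0.1) = -0.396; θ₂ = 0.1 − 0.1·(-0.396) = 0.1396
h′(θ) at (0.1396) = -0.151517811456

-0.151517811456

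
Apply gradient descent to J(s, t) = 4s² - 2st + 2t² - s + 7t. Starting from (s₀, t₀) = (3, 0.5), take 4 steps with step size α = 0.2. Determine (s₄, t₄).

(0.3568, -2.156)

∇J = (8s - 2t - 1, -2s + 4t + 7)
(s₁, t₁) = (3, 0.5) − 0.2·(22, 3) = (-1.4, -0.1)
(s₂, t₂) = (-1.4, -0.1) − 0.2·(-12, 9.4) = (1, -1.98)
(s₃, t₃) = (1, -1.98) − 0.2·(10.96, -2.92) = (-1.192, -1.396)
(s₄, t₄) = (-1.192, -1.396) − 0.2·(-7.744, 3.8) = (0.3568, -2.156)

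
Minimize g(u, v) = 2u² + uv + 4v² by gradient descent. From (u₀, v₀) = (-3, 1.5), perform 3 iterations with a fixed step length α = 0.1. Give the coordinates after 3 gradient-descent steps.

(-0.7695, 0.186)

∇g = (4u + v, u + 8v)
Step 1: at (-3, 1.5), ∇g = (-10.5, 9) → (-3, 1.5) − 0.1·(-10.5, 9) = (-1.95, 0.6)
Step 2: at (-1.95, 0.6), ∇g = (-7.2, 2.85) → (-1.95, 0.6) − 0.1·(-7.2, 2.85) = (-1.23, 0.315)
Step 3: at (-1.23, 0.315), ∇g = (-4.605, 1.29) → (-1.23, 0.315) − 0.1·(-4.605, 1.29) = (-0.7695, 0.186)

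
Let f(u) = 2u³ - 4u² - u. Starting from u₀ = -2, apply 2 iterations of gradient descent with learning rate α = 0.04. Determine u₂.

f′(u) = 6u² - 8u - 1
u₁ = -2 − 0.04·39 = -3.56
u₂ = -3.56 − 0.04·103.5216 = -7.700864

-7.700864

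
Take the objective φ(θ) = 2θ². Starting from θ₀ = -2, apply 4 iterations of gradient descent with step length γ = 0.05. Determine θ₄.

-0.8192

φ′(θ) = 4θ
θ₁ = -2 − 0.05·(-8) = -1.6
θ₂ = -1.6 − 0.05·(-6.4) = -1.28
θ₃ = -1.28 − 0.05·(-5.12) = -1.024
θ₄ = -1.024 − 0.05·(-4.096) = -0.8192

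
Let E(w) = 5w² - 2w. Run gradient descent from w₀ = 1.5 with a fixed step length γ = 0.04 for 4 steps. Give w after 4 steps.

E′(w) = 10w - 2
w₁ = 1.5 − 0.04·13 = 0.98
w₂ = 0.98 − 0.04·7.8 = 0.668
w₃ = 0.668 − 0.04·4.68 = 0.4808
w₄ = 0.4808 − 0.04·2.808 = 0.36848

0.36848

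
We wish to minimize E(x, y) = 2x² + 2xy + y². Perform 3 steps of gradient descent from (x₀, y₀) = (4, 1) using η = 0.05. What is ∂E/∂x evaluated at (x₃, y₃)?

∇E = (4x + 2y, 2x + 2y)
(x₁, y₁) = (4, 1) − 0.05·(18, 10) = (3.1, 0.5)
(x₂, y₂) = (3.1, 0.5) − 0.05·(13.4, 7.2) = (2.43, 0.14)
(x₃, y₃) = (2.43, 0.14) − 0.05·(10, 5.14) = (1.93, -0.117)
∂E/∂x at (1.93, -0.117) = 7.486

7.486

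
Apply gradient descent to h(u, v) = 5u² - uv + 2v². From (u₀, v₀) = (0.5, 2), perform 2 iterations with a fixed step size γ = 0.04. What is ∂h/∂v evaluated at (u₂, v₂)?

5.4768

∇h = (10u - v, -u + 4v)
(u₁, v₁) = (0.5, 2) − 0.04·(3, 7.5) = (0.38, 1.7)
(u₂, v₂) = (0.38, 1.7) − 0.04·(2.1, 6.42) = (0.296, 1.4432)
∂h/∂v at (0.296, 1.4432) = 5.4768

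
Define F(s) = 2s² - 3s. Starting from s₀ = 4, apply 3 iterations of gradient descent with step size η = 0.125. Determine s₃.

F′(s) = 4s - 3
Step 1: F′(4) = 13; s₁ = 4 − 0.125·13 = 2.375
Step 2: F′(2.375) = 6.5; s₂ = 2.375 − 0.125·6.5 = 1.5625
Step 3: F′(1.5625) = 3.25; s₃ = 1.5625 − 0.125·3.25 = 1.15625

1.15625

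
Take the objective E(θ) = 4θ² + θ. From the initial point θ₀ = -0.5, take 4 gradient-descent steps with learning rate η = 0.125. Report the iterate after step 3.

-0.125

E′(θ) = 8θ + 1
θ₁ = -0.5 − 0.125·(-3) = -0.125
θ₂ = -0.125 − 0.125·0 = -0.125
θ₃ = -0.125 − 0.125·0 = -0.125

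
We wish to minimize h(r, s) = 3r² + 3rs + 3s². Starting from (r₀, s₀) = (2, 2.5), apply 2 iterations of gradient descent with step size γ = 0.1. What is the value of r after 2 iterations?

-0.1

∇h = (6r + 3s, 3r + 6s)
Step 1: at (2, 2.5), ∇h = (19.5, 21) → (2, 2.5) − 0.1·(19.5, 21) = (0.05, 0.4)
Step 2: at (0.05, 0.4), ∇h = (1.5, 2.55) → (0.05, 0.4) − 0.1·(1.5, 2.55) = (-0.1, 0.145)
r = -0.1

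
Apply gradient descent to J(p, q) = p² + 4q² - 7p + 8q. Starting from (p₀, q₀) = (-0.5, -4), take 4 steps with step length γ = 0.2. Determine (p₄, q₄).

∇J = (2p - 7, 8q + 8)
Step 1: at (-0.5, -4), ∇J = (-8, -24) → (-0.5, -4) − 0.2·(-8, -24) = (1.1, 0.8)
Step 2: at (1.1, 0.8), ∇J = (-4.8, 14.4) → (1.1, 0.8) − 0.2·(-4.8, 14.4) = (2.06, -2.08)
Step 3: at (2.06, -2.08), ∇J = (-2.88, -8.64) → (2.06, -2.08) − 0.2·(-2.88, -8.64) = (2.636, -0.352)
Step 4: at (2.636, -0.352), ∇J = (-1.728, 5.184) → (2.636, -0.352) − 0.2·(-1.728, 5.184) = (2.9816, -1.3888)

(2.9816, -1.3888)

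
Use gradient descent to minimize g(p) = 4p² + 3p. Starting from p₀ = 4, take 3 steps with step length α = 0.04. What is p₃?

g′(p) = 8p + 3
p₁ = 4 − 0.04·35 = 2.6
p₂ = 2.6 − 0.04·23.8 = 1.648
p₃ = 1.648 − 0.04·16.184 = 1.00064

1.00064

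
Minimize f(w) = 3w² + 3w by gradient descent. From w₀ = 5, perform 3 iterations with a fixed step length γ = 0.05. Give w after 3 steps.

f′(w) = 6w + 3
Step 1: f′(5) = 33; w₁ = 5 − 0.05·33 = 3.35
Step 2: f′(3.35) = 23.1; w₂ = 3.35 − 0.05·23.1 = 2.195
Step 3: f′(2.195) = 16.17; w₃ = 2.195 − 0.05·16.17 = 1.3865

1.3865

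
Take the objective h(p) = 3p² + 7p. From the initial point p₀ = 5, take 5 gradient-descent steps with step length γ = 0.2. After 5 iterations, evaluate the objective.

-4.0833216512

h′(p) = 6p + 7
p₁ = 5 − 0.2·37 = -2.4
p₂ = -2.4 − 0.2·(-7.4) = -0.92
p₃ = -0.92 − 0.2·1.48 = -1.216
p₄ = -1.216 − 0.2·(-0.296) = -1.1568
p₅ = -1.1568 − 0.2·0.0592 = -1.16864
h(-1.16864) = -4.0833216512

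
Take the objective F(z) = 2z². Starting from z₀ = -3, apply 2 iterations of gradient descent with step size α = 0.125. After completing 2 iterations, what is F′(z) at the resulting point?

F′(z) = 4z
z₁ = -3 − 0.125·(-12) = -1.5
z₂ = -1.5 − 0.125·(-6) = -0.75
F′(z) at (-0.75) = -3

-3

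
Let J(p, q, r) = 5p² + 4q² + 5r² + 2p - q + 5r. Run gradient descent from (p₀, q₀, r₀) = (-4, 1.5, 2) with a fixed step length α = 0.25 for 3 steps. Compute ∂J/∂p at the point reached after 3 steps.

∇J = (10p + 2, 8q - 1, 10r + 5)
Step 1: at (-4, 1.5, 2), ∇J = (-38, 11, 25) → (-4, 1.5, 2) − 0.25·(-38, 11, 25) = (5.5, -1.25, -4.25)
Step 2: at (5.5, -1.25, -4.25), ∇J = (57, -11, -37.5) → (5.5, -1.25, -4.25) − 0.25·(57, -11, -37.5) = (-8.75, 1.5, 5.125)
Step 3: at (-8.75, 1.5, 5.125), ∇J = (-85.5, 11, 56.25) → (-8.75, 1.5, 5.125) − 0.25·(-85.5, 11, 56.25) = (12.625, -1.25, -8.9375)
∂J/∂p at (12.625, -1.25, -8.9375) = 128.25

128.25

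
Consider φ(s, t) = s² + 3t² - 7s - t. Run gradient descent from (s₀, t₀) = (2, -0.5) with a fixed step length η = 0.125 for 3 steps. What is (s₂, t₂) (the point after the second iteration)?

(2.65625, 0.125)

∇φ = (2s - 7, 6t - 1)
(s₁, t₁) = (2, -0.5) − 0.125·(-3, -4) = (2.375, 0)
(s₂, t₂) = (2.375, 0) − 0.125·(-2.25, -1) = (2.65625, 0.125)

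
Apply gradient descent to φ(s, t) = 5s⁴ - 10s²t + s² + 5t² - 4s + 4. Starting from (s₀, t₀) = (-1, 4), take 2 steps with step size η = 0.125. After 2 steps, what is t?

∇φ = (20s³ - 20st + 2s - 4, -10s² + 10t)
(s₁, t₁) = (-1, 4) − 0.125·(54, 30) = (-7.75, 0.25)
(s₂, t₂) = (-7.75, 0.25) − 0.125·(-9290.4375, -598.125) = (1153.5546875, 75.015625)
t = 75.015625

75.015625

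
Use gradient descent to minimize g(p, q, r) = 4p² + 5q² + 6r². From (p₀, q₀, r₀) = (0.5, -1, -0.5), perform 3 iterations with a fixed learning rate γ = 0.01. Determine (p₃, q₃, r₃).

(0.389344, -0.729, -0.340736)

∇g = (8p, 10q, 12r)
Step 1: at (0.5, -1, -0.5), ∇g = (4, -10, -6) → (0.5, -1, -0.5) − 0.01·(4, -10, -6) = (0.46, -0.9, -0.44)
Step 2: at (0.46, -0.9, -0.44), ∇g = (3.68, -9, -5.28) → (0.46, -0.9, -0.44) − 0.01·(3.68, -9, -5.28) = (0.4232, -0.81, -0.3872)
Step 3: at (0.4232, -0.81, -0.3872), ∇g = (3.3856, -8.1, -4.6464) → (0.4232, -0.81, -0.3872) − 0.01·(3.3856, -8.1, -4.6464) = (0.389344, -0.729, -0.340736)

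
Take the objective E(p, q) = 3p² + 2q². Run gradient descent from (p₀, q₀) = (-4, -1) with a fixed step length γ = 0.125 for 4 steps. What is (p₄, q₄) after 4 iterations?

(-0.015625, -0.0625)

∇E = (6p, 4q)
Step 1: at (-4, -1), ∇E = (-24, -4) → (-4, -1) − 0.125·(-24, -4) = (-1, -0.5)
Step 2: at (-1, -0.5), ∇E = (-6, -2) → (-1, -0.5) − 0.125·(-6, -2) = (-0.25, -0.25)
Step 3: at (-0.25, -0.25), ∇E = (-1.5, -1) → (-0.25, -0.25) − 0.125·(-1.5, -1) = (-0.0625, -0.125)
Step 4: at (-0.0625, -0.125), ∇E = (-0.375, -0.5) → (-0.0625, -0.125) − 0.125·(-0.375, -0.5) = (-0.015625, -0.0625)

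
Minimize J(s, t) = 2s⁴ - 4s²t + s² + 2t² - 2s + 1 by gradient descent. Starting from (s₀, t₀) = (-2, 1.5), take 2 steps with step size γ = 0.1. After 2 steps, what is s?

∇J = (8s³ - 8st + 2s - 2, -4s² + 4t)
(s₁, t₁) = (-2, 1.5) − 0.1·(-46, -10) = (2.6, 2.5)
(s₂, t₂) = (2.6, 2.5) − 0.1·(91.808, -17.04) = (-6.5808, 4.204)
s = -6.5808

-6.5808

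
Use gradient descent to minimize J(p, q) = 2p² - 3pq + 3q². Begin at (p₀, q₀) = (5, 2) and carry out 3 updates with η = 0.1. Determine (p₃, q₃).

∇J = (4p - 3q, -3p + 6q)
(p₁, q₁) = (5, 2) − 0.1·(14, -3) = (3.6, 2.3)
(p₂, q₂) = (3.6, 2.3) − 0.1·(7.5, 3) = (2.85, 2)
(p₃, q₃) = (2.85, 2) − 0.1·(5.4, 3.45) = (2.31, 1.655)

(2.31, 1.655)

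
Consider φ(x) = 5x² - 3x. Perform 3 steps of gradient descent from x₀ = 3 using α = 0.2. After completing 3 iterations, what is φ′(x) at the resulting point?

φ′(x) = 10x - 3
Step 1: φ′(3) = 27; x₁ = 3 − 0.2·27 = -2.4
Step 2: φ′(-2.4) = -27; x₂ = -2.4 − 0.2·(-27) = 3
Step 3: φ′(3) = 27; x₃ = 3 − 0.2·27 = -2.4
φ′(x) at (-2.4) = -27

-27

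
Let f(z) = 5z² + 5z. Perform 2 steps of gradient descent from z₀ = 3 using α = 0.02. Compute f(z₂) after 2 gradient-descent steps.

f′(z) = 10z + 5
Step 1: f′(3) = 35; z₁ = 3 − 0.02·35 = 2.3
Step 2: f′(2.3) = 28; z₂ = 2.3 − 0.02·28 = 1.74
f(1.74) = 23.838

23.838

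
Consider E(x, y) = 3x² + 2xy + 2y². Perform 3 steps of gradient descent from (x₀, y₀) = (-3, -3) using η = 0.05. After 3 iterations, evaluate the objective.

4.705875

∇E = (6x + 2y, 2x + 4y)
(x₁, y₁) = (-3, -3) − 0.05·(-24, -18) = (-1.8, -2.1)
(x₂, y₂) = (-1.8, -2.1) − 0.05·(-15, -12) = (-1.05, -1.5)
(x₃, y₃) = (-1.05, -1.5) − 0.05·(-9.3, -8.1) = (-0.585, -1.095)
E(-0.585, -1.095) = 4.705875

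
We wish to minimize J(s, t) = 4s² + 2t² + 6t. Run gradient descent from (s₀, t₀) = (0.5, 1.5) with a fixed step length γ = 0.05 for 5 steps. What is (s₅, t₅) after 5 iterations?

∇J = (8s, 4t + 6)
(s₁, t₁) = (0.5, 1.5) − 0.05·(4, 12) = (0.3, 0.9)
(s₂, t₂) = (0.3, 0.9) − 0.05·(2.4, 9.6) = (0.18, 0.42)
(s₃, t₃) = (0.18, 0.42) − 0.05·(1.44, 7.68) = (0.108, 0.036)
(s₄, t₄) = (0.108, 0.036) − 0.05·(0.864, 6.144) = (0.0648, -0.2712)
(s₅, t₅) = (0.0648, -0.2712) − 0.05·(0.5184, 4.9152) = (0.03888, -0.51696)

(0.03888, -0.51696)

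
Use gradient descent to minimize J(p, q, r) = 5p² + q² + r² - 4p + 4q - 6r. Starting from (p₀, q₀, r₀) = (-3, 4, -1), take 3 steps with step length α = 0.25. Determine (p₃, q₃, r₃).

(11.875, -1.25, 2.5)

∇J = (10p - 4, 2q + 4, 2r - 6)
Step 1: at (-3, 4, -1), ∇J = (-34, 12, -8) → (-3, 4, -1) − 0.25·(-34, 12, -8) = (5.5, 1, 1)
Step 2: at (5.5, 1, 1), ∇J = (51, 6, -4) → (5.5, 1, 1) − 0.25·(51, 6, -4) = (-7.25, -0.5, 2)
Step 3: at (-7.25, -0.5, 2), ∇J = (-76.5, 3, -2) → (-7.25, -0.5, 2) − 0.25·(-76.5, 3, -2) = (11.875, -1.25, 2.5)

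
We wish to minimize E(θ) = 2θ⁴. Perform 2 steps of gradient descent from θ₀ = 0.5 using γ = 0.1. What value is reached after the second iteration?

E′(θ) = 8θ³
Step 1: E′(0.5) = 1; θ₁ = 0.5 − 0.1·1 = 0.4
Step 2: E′(0.4) = 0.512; θ₂ = 0.4 − 0.1·0.512 = 0.3488

0.3488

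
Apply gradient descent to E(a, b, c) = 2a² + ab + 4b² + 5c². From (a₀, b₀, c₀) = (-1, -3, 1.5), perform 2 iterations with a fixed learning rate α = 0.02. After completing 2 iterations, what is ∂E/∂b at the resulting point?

-17.4036

∇E = (4a + b, a + 8b, 10c)
(a₁, b₁, c₁) = (-1, -3, 1.5) − 0.02·(-7, -25, 15) = (-0.86, -2.5, 1.2)
(a₂, b₂, c₂) = (-0.86, -2.5, 1.2) − 0.02·(-5.94, -20.86, 12) = (-0.7412, -2.0828, 0.96)
∂E/∂b at (-0.7412, -2.0828, 0.96) = -17.4036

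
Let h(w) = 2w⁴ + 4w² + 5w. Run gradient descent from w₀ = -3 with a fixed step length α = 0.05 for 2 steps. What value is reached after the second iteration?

-262.96875

h′(w) = 8w³ + 8w + 5
w₁ = -3 − 0.05·(-235) = 8.75
w₂ = 8.75 − 0.05·5434.375 = -262.96875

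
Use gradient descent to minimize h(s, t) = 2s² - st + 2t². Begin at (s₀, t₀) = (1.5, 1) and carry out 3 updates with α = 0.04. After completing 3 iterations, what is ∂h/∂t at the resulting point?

∇h = (4s - t, -s + 4t)
(s₁, t₁) = (1.5, 1) − 0.04·(5, 2.5) = (1.3, 0.9)
(s₂, t₂) = (1.3, 0.9) − 0.04·(4.3, 2.3) = (1.128, 0.808)
(s₃, t₃) = (1.128, 0.808) − 0.04·(3.704, 2.104) = (0.97984, 0.72384)
∂h/∂t at (0.97984, 0.72384) = 1.91552

1.91552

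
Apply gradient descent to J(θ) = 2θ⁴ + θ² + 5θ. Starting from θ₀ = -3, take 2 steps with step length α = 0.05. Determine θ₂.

J′(θ) = 8θ³ + 2θ + 5
Step 1: J′(-3) = -217; θ₁ = -3 − 0.05·(-217) = 7.85
Step 2: J′(7.85) = 3890.593; θ₂ = 7.85 − 0.05·3890.593 = -186.67965

-186.67965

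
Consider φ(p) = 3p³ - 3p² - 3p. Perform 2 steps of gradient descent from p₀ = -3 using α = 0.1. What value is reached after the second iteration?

φ′(p) = 9p² - 6p - 3
Step 1: φ′(-3) = 96; p₁ = -3 − 0.1·96 = -12.6
Step 2: φ′(-12.6) = 1501.44; p₂ = -12.6 − 0.1·1501.44 = -162.744

-162.744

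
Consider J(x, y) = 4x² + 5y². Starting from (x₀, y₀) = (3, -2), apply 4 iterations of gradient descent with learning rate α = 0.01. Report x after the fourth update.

2.14917888

∇J = (8x, 10y)
(x₁, y₁) = (3, -2) − 0.01·(24, -20) = (2.76, -1.8)
(x₂, y₂) = (2.76, -1.8) − 0.01·(22.08, -18) = (2.5392, -1.62)
(x₃, y₃) = (2.5392, -1.62) − 0.01·(20.3136, -16.2) = (2.336064, -1.458)
(x₄, y₄) = (2.336064, -1.458) − 0.01·(18.688512, -14.58) = (2.14917888, -1.3122)
x = 2.14917888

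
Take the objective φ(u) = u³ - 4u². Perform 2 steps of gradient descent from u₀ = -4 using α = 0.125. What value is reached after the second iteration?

φ′(u) = 3u² - 8u
u₁ = -4 − 0.125·80 = -14
u₂ = -14 − 0.125·700 = -101.5

-101.5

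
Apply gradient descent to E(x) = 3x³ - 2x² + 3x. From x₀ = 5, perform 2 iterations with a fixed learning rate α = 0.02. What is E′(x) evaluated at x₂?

E′(x) = 9x² - 4x + 3
x₁ = 5 − 0.02·208 = 0.84
x₂ = 0.84 − 0.02·5.9904 = 0.720192
E′(x) at (0.720192) = 4.787320651776

4.787320651776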